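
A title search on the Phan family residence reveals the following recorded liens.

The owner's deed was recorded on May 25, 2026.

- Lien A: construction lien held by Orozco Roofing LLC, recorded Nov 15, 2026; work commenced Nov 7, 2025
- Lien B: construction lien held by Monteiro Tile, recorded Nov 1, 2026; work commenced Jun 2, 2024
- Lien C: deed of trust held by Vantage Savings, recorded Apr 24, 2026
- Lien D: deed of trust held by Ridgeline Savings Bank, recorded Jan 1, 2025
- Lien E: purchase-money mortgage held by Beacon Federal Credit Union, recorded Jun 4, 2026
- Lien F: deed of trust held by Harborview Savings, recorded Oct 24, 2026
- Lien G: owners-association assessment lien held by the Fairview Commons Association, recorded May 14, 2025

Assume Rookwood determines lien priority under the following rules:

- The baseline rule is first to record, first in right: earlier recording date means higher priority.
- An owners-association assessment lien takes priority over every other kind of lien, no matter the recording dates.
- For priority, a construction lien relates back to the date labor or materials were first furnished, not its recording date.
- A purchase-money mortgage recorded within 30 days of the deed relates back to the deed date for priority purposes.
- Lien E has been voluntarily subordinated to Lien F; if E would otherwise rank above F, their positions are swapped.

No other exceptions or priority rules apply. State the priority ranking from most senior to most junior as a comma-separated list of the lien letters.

First, effective dates: A is treated as recorded Nov 7, 2025, the work-commencement date; B relates back to Jun 2, 2024 (work commenced); E relates back to the deed date May 25, 2026.
G is an owners-association assessment lien, so it outranks all other liens regardless of date.
Ordering the rest by effective date: B (Jun 2, 2024), D (Jan 1, 2025), A (Nov 7, 2025), C (Apr 24, 2026), E (May 25, 2026), F (Oct 24, 2026).
Because E would otherwise rank above F, the subordination swaps them.

G, B, D, A, C, F, E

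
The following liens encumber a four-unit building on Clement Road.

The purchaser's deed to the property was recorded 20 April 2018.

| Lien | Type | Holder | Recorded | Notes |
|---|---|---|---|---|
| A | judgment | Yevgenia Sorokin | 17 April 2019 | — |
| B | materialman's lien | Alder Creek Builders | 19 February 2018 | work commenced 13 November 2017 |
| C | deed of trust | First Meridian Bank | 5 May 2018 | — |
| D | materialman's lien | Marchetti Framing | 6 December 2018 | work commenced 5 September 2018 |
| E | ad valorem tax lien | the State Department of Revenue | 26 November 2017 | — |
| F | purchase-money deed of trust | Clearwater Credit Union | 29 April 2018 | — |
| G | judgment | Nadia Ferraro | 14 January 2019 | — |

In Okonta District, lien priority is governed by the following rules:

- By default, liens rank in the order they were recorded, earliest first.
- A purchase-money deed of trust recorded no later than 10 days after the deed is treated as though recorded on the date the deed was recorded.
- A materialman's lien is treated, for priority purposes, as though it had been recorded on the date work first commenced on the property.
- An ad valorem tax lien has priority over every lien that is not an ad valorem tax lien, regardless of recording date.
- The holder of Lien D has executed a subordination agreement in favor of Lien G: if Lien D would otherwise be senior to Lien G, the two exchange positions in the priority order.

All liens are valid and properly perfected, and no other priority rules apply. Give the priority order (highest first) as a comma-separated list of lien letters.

Effective dates: B relates back to 13 November 2017 (work commenced); D's effective date is 5 September 2018, when work began; F was recorded within the 10-day window, so its effective date is the deed date 20 April 2018.
E is an ad valorem tax lien and takes priority over every other lien.
Among the remaining liens, by effective date: B (13 November 2017), F (20 April 2018), C (5 May 2018), D (5 September 2018), G (14 January 2019), A (17 April 2019).
D is senior to G before the subordination, so the two trade places.

E, B, F, C, G, D, A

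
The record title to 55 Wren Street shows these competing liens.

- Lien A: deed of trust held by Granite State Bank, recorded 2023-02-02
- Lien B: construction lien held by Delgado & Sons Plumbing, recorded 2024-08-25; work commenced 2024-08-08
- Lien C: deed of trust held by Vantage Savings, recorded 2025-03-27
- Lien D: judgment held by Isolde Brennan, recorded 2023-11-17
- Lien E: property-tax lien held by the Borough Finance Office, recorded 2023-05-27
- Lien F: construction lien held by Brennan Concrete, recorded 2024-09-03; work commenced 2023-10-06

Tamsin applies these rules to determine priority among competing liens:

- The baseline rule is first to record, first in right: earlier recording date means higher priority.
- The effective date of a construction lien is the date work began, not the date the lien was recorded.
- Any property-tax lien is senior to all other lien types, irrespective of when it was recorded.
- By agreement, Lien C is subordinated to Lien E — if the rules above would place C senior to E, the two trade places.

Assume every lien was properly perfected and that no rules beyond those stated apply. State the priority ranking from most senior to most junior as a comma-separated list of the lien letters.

E, A, F, D, B, C

Effective dates: B relates back to 2024-08-08 (work commenced); F's effective date is 2023-10-06, when work began.
E is a property-tax lien and takes priority over every other lien.
The other liens, earliest effective date first: A (2023-02-02), F (2023-10-06), D (2023-11-17), B (2024-08-08), C (2025-03-27).
Since C is not senior to E, the subordination leaves the order unchanged.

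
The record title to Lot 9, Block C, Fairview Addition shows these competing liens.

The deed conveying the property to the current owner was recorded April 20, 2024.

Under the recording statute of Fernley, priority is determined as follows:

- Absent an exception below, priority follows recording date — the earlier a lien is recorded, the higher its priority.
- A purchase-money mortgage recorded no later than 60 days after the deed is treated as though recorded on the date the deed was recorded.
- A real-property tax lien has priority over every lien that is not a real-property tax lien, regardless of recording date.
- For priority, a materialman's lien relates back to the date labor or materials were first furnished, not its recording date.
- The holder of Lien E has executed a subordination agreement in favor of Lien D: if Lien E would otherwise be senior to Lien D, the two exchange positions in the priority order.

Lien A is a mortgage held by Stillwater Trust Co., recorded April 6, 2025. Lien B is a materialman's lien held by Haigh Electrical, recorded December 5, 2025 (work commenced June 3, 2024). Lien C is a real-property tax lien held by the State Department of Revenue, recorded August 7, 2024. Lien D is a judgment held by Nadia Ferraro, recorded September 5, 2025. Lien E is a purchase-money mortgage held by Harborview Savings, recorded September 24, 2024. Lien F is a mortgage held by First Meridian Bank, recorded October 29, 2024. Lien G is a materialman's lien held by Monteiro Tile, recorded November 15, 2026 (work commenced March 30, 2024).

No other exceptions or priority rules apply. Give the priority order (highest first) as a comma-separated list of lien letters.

C, G, B, D, F, A, E

Effective dates after the stated exceptions: B's effective date is June 3, 2024, when work began; E missed the 60-day window (157 days after the deed), so its recording date stands; G's effective date is March 30, 2024, when work began.
C is a real-property tax lien, so it outranks all other liens regardless of date.
Ordering the rest by effective date: G (March 30, 2024), B (June 3, 2024), E (September 24, 2024), F (October 29, 2024), A (April 6, 2025), D (September 5, 2025).
The subordination applies — E was senior to D — so E and D swap.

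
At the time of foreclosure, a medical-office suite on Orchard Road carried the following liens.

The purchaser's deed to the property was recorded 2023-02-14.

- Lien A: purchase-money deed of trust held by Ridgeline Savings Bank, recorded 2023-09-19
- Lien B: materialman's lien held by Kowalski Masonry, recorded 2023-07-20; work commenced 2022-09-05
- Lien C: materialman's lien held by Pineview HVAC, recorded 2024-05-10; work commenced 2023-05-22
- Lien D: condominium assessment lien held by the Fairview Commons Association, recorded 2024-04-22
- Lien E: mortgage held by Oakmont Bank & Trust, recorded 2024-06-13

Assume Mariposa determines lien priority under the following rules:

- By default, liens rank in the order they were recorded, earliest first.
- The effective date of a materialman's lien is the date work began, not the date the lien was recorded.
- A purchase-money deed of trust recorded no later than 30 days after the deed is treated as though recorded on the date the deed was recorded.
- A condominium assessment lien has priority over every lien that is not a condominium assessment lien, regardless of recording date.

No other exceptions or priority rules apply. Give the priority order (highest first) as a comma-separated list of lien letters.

D, B, C, A, E

Effective dates after the stated exceptions: A was recorded 217 days after the deed, outside the 30-day window, so it keeps its recording date; B is treated as recorded 2022-09-05, the work-commencement date; C's effective date is 2023-05-22, when work began.
D, as a condominium assessment lien, has superpriority and ranks first.
Among the remaining liens, by effective date: B (2022-09-05), C (2023-05-22), A (2023-09-19), E (2024-06-13).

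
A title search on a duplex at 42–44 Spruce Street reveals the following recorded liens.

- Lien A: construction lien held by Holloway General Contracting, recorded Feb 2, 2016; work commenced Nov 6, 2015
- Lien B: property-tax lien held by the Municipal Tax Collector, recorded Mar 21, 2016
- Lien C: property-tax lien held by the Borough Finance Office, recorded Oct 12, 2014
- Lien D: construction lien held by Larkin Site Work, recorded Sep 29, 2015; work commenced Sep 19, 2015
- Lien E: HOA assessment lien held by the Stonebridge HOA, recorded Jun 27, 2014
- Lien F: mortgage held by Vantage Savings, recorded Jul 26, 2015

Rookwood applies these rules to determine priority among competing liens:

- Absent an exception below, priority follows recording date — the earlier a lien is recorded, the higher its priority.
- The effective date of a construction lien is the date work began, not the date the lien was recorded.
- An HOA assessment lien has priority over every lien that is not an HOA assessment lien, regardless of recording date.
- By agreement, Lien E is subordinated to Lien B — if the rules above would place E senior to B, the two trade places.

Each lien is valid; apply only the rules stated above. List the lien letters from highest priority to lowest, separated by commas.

B, C, F, D, A, E

First, effective dates: A relates back to Nov 6, 2015 (work commenced); D's effective date is Sep 19, 2015, when work began.
As an HOA assessment lien, E is senior to every other lien.
Remaining liens by effective date: C (Oct 12, 2014), F (Jul 26, 2015), D (Sep 19, 2015), A (Nov 6, 2015), B (Mar 21, 2016).
The subordination applies — E was senior to B — so E and B swap.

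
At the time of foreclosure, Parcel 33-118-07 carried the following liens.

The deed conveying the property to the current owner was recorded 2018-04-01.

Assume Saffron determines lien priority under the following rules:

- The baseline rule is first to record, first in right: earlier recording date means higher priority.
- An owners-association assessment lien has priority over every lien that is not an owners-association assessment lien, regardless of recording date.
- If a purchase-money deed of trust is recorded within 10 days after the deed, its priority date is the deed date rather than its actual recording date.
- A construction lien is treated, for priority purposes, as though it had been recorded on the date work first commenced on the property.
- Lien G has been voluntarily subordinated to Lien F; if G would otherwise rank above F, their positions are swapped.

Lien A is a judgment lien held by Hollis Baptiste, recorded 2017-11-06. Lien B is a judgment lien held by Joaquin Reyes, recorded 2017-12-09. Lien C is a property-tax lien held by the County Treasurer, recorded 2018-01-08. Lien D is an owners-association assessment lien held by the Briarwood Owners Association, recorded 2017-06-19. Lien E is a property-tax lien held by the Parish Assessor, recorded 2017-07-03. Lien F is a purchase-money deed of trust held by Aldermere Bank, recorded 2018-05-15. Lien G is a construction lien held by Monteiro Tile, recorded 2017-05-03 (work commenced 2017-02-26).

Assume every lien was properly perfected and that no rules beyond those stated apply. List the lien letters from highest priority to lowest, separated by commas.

Effective dates: F missed the 10-day window (44 days after the deed), so its recording date stands; G relates back to 2017-02-26 (work commenced).
D is an owners-association assessment lien and takes priority over every other lien.
Ordering the rest by effective date: G (2017-02-26), E (2017-07-03), A (2017-11-06), B (2017-12-09), C (2018-01-08), F (2018-05-15).
G is senior to F before the subordination, so the two trade places.

D, F, E, A, B, C, G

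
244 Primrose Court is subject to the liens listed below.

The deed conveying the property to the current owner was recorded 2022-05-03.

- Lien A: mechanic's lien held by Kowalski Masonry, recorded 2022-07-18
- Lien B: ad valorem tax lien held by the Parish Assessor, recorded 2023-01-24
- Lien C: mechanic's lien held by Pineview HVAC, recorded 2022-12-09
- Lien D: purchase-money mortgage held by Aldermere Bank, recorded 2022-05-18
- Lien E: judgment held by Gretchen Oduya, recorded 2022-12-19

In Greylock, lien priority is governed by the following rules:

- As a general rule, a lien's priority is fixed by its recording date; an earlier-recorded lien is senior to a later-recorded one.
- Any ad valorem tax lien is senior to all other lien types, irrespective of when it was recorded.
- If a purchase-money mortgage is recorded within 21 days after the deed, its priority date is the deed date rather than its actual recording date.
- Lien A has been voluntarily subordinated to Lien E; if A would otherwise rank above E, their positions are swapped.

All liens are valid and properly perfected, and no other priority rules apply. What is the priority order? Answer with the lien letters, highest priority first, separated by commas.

B, D, E, C, A

First, effective dates: D relates back to the deed date 2022-05-03.
As an ad valorem tax lien, B is senior to every other lien.
The other liens, earliest effective date first: D (2022-05-03), A (2022-07-18), C (2022-12-09), E (2022-12-19).
A is senior to E before the subordination, so the two trade places.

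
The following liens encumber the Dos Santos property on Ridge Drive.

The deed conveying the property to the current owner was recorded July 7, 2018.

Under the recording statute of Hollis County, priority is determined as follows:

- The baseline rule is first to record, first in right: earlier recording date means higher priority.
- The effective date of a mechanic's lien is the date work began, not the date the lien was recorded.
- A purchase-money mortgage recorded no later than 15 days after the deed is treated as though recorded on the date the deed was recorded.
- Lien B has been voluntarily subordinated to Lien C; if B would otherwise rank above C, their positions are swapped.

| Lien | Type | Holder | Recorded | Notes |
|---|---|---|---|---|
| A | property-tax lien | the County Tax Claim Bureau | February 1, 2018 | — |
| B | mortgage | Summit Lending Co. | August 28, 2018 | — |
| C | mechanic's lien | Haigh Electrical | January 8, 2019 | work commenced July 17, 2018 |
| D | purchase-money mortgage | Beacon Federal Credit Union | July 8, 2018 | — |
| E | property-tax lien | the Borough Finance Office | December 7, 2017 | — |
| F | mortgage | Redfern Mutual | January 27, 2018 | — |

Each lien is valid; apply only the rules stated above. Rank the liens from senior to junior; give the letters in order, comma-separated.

E, F, A, D, C, B

Effective dates after the stated exceptions: C relates back to July 17, 2018 (work commenced); D relates back to the deed date July 7, 2018.
By effective date, earliest first: E (December 7, 2017), F (January 27, 2018), A (February 1, 2018), D (July 7, 2018), C (July 17, 2018), B (August 28, 2018).
B already ranks below C; the subordination has no effect.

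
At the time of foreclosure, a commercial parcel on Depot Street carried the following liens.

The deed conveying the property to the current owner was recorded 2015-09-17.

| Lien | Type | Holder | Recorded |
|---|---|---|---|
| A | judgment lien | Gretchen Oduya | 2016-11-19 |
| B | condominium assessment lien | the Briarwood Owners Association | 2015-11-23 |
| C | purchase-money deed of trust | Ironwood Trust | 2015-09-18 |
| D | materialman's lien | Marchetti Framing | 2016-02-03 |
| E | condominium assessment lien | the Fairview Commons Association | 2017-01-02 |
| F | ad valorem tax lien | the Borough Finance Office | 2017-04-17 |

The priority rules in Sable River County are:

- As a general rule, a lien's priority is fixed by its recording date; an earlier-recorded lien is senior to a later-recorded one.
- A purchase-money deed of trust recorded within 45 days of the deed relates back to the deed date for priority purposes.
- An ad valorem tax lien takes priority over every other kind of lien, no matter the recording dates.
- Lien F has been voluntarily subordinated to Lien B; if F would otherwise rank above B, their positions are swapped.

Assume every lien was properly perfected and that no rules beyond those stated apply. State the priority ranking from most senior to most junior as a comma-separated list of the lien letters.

B, C, F, D, A, E

First, effective dates: C's effective date is the deed date, 2015-09-17.
F, as an ad valorem tax lien, has superpriority and ranks first.
Among the remaining liens, by effective date: C (2015-09-17), B (2015-11-23), D (2016-02-03), A (2016-11-19), E (2017-01-02).
F would otherwise be senior to B, so under the subordination agreement F and B exchange positions.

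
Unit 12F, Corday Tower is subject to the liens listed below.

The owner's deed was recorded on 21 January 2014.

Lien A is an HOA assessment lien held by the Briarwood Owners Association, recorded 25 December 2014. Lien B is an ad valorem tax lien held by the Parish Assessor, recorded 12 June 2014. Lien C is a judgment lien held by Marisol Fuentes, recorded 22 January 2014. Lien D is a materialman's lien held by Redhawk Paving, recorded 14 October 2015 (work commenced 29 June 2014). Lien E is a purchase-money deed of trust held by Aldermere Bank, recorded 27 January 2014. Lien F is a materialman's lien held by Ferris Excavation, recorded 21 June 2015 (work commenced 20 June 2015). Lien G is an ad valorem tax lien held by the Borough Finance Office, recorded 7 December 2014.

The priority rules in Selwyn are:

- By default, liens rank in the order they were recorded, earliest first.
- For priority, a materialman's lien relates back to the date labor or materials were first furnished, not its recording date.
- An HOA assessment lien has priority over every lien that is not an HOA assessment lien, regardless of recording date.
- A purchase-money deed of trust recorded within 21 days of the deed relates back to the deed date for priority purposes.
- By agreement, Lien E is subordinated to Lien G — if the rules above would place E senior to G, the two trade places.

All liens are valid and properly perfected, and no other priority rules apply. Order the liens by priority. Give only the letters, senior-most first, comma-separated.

A, G, C, B, D, E, F

Effective dates: D relates back to 29 June 2014 (work commenced); E relates back to the deed date 21 January 2014; F's effective date is 20 June 2015, when work began.
A is an HOA assessment lien, so it outranks all other liens regardless of date.
The other liens, earliest effective date first: E (21 January 2014), C (22 January 2014), B (12 June 2014), D (29 June 2014), G (7 December 2014), F (20 June 2015).
E is senior to G before the subordination, so the two trade places.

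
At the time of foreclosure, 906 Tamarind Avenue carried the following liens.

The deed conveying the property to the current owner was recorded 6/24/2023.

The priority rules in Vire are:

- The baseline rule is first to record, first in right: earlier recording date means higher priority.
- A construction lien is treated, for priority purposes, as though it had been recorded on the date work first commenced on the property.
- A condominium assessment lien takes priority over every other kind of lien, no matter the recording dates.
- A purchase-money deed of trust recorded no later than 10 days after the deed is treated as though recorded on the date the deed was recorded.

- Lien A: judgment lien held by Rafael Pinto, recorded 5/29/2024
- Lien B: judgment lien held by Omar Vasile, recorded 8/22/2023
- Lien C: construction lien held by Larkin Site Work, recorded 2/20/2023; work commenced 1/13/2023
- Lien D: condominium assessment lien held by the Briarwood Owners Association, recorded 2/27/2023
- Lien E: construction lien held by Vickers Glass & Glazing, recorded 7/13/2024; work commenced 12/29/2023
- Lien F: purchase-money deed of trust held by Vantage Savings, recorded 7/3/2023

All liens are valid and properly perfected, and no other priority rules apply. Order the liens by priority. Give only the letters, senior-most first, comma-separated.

Effective dates: C's effective date is 1/13/2023, when work began; E is treated as recorded 12/29/2023, the work-commencement date; F's effective date is the deed date, 6/24/2023.
D is a condominium assessment lien and takes priority over every other lien.
The other liens, earliest effective date first: C (1/13/2023), F (6/24/2023), B (8/22/2023), E (12/29/2023), A (5/29/2024).

D, C, F, B, E, A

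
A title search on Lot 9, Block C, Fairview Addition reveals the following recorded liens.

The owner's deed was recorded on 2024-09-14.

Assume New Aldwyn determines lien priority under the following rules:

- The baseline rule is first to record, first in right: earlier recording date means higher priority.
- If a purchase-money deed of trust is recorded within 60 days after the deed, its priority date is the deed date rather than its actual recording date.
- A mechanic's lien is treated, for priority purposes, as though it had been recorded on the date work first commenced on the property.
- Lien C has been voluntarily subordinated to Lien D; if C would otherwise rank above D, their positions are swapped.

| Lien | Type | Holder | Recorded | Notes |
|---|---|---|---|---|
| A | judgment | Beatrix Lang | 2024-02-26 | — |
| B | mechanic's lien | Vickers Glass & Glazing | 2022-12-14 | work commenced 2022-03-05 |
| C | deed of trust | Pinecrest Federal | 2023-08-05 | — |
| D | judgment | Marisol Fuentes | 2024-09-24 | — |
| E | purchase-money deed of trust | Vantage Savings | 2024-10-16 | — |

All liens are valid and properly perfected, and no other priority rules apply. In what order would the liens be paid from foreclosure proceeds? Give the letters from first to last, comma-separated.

B, D, A, E, C

First, effective dates: B relates back to 2022-03-05 (work commenced); E was recorded within the 60-day window, so its effective date is the deed date 2024-09-14.
Ordering by effective date: B (2022-03-05), C (2023-08-05), A (2024-02-26), E (2024-09-14), D (2024-09-24).
The subordination applies — C was senior to D — so C and D swap.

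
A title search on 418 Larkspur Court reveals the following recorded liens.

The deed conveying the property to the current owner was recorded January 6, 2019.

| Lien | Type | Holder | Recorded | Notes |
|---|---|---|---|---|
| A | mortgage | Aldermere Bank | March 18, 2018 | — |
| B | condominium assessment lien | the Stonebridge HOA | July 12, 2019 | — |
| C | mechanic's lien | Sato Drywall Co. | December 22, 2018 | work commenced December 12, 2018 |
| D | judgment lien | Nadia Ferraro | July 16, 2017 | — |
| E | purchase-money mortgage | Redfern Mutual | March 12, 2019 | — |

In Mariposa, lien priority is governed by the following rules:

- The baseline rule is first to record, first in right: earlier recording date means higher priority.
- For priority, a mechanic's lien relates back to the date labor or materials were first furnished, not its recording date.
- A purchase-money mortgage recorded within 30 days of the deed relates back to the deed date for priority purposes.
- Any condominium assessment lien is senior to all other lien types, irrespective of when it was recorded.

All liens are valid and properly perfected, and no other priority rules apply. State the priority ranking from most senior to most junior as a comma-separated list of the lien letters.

B, D, A, C, E

Effective dates: C is treated as recorded December 12, 2018, the work-commencement date; E missed the 30-day window (65 days after the deed), so its recording date stands.
B is a condominium assessment lien, so it outranks all other liens regardless of date.
The other liens, earliest effective date first: D (July 16, 2017), A (March 18, 2018), C (December 12, 2018), E (March 12, 2019).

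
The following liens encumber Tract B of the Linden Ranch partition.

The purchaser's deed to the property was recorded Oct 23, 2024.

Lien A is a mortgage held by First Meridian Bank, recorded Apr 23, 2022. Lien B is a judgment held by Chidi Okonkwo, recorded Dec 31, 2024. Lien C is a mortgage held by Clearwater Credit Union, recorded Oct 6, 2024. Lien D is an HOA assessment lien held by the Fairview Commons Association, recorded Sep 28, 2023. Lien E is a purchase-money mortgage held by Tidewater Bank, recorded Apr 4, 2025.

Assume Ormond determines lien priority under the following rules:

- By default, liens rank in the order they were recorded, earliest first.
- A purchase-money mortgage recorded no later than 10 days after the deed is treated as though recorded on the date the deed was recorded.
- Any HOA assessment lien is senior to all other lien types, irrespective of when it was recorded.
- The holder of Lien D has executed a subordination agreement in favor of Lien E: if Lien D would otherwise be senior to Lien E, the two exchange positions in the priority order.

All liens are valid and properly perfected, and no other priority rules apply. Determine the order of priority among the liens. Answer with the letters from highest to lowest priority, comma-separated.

E, A, C, B, D

Adjusting effective dates: E was recorded 163 days after the deed — beyond 10 days — so no relation-back applies.
D is an HOA assessment lien, so it outranks all other liens regardless of date.
Remaining liens by effective date: A (Apr 23, 2022), C (Oct 6, 2024), B (Dec 31, 2024), E (Apr 4, 2025).
The subordination applies — D was senior to E — so D and E swap.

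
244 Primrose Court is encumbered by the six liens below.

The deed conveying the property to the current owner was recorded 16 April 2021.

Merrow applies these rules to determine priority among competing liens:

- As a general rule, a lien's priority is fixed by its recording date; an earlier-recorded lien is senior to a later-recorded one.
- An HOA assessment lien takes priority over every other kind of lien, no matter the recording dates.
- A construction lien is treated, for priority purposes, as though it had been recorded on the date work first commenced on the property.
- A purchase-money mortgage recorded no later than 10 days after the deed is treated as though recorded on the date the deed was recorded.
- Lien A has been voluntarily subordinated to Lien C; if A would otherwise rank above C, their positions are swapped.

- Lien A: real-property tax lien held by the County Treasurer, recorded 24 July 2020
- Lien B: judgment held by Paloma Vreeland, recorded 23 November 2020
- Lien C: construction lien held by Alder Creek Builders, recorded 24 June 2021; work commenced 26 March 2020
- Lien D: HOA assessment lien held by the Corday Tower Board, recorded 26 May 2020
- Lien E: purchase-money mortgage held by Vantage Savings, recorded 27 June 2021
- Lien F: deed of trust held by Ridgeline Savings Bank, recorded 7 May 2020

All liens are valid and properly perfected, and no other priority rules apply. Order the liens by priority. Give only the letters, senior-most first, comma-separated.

D, C, F, A, B, E

Effective dates: C is treated as recorded 26 March 2020, the work-commencement date; E missed the 10-day window (72 days after the deed), so its recording date stands.
As an HOA assessment lien, D is senior to every other lien.
The other liens, earliest effective date first: C (26 March 2020), F (7 May 2020), A (24 July 2020), B (23 November 2020), E (27 June 2021).
A is already junior to C, so the subordination agreement changes nothing.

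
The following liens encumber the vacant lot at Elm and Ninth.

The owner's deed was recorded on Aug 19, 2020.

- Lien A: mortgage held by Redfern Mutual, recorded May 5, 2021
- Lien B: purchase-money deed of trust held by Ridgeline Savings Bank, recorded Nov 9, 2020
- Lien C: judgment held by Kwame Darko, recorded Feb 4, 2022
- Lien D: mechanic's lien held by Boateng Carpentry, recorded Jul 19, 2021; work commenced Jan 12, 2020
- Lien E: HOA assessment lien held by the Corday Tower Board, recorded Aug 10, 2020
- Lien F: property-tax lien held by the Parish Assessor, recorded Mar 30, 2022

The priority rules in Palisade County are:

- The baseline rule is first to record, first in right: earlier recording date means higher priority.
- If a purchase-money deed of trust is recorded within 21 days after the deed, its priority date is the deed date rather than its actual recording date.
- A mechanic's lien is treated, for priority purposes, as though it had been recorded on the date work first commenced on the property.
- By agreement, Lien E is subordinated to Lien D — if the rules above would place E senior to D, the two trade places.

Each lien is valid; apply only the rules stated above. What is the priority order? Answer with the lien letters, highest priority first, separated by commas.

D, E, B, A, C, F

First, effective dates: B missed the 21-day window (82 days after the deed), so its recording date stands; D's effective date is Jan 12, 2020, when work began.
Sorted by effective date: D (Jan 12, 2020), E (Aug 10, 2020), B (Nov 9, 2020), A (May 5, 2021), C (Feb 4, 2022), F (Mar 30, 2022).
E already ranks below D; the subordination has no effect.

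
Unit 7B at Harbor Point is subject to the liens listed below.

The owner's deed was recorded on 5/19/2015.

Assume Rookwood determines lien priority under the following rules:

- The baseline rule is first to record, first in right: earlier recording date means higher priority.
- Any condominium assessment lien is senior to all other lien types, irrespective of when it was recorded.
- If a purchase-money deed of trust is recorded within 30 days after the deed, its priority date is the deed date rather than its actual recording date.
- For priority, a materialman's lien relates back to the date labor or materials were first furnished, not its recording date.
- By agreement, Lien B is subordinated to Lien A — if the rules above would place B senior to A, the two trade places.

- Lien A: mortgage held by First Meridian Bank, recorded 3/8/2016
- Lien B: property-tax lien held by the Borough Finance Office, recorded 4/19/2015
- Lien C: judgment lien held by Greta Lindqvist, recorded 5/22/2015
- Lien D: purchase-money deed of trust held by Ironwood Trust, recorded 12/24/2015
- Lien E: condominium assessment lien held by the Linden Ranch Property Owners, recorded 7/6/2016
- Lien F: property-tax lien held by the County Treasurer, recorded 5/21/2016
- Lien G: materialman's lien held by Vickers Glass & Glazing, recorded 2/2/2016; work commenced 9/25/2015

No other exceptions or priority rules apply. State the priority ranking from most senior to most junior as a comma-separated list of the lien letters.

First, effective dates: D was recorded 219 days after the deed — beyond 30 days — so no relation-back applies; G relates back to 9/25/2015 (work commenced).
E, as a condominium assessment lien, has superpriority and ranks first.
Remaining liens by effective date: B (4/19/2015), C (5/22/2015), G (9/25/2015), D (12/24/2015), A (3/8/2016), F (5/21/2016).
The subordination applies — B was senior to A — so B and A swap.

E, A, C, G, D, B, F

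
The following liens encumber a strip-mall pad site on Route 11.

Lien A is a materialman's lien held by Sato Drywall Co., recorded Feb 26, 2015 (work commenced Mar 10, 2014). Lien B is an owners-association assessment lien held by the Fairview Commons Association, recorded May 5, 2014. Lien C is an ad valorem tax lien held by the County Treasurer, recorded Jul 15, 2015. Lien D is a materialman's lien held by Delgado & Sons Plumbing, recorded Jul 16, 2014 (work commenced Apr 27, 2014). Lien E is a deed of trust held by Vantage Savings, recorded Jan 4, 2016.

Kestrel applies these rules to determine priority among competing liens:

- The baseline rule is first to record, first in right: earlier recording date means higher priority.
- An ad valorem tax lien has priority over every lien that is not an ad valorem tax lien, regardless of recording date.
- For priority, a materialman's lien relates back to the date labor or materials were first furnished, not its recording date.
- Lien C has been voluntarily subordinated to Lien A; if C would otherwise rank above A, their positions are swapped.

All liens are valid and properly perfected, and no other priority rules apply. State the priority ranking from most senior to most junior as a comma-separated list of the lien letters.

A, C, D, B, E

Effective dates: A relates back to Mar 10, 2014 (work commenced); D's effective date is Apr 27, 2014, when work began.
As an ad valorem tax lien, C is senior to every other lien.
The other liens, earliest effective date first: A (Mar 10, 2014), D (Apr 27, 2014), B (May 5, 2014), E (Jan 4, 2016).
Because C would otherwise rank above A, the subordination swaps them.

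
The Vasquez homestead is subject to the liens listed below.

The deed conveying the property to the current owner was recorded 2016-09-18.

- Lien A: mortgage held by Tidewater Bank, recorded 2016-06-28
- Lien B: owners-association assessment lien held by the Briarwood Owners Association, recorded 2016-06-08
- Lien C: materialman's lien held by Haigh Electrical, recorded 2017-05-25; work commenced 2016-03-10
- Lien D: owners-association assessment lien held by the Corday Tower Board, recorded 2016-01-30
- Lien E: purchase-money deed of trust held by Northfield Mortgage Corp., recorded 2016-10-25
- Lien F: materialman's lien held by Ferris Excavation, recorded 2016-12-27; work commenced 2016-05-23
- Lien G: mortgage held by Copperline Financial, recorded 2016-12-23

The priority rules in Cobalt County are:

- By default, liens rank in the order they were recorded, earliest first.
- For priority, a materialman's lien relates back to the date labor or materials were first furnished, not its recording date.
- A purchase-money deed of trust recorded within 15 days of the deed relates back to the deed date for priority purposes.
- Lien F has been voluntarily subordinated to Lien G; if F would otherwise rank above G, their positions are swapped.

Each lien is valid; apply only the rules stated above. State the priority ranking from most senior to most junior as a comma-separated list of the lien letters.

D, C, G, B, A, E, F

Adjusting effective dates: C is treated as recorded 2016-03-10, the work-commencement date; E missed the 15-day window (37 days after the deed), so its recording date stands; F's effective date is 2016-05-23, when work began.
By effective date: D (2016-01-30), C (2016-03-10), F (2016-05-23), B (2016-06-08), A (2016-06-28), E (2016-10-25), G (2016-12-23).
The subordination applies — F was senior to G — so F and G swap.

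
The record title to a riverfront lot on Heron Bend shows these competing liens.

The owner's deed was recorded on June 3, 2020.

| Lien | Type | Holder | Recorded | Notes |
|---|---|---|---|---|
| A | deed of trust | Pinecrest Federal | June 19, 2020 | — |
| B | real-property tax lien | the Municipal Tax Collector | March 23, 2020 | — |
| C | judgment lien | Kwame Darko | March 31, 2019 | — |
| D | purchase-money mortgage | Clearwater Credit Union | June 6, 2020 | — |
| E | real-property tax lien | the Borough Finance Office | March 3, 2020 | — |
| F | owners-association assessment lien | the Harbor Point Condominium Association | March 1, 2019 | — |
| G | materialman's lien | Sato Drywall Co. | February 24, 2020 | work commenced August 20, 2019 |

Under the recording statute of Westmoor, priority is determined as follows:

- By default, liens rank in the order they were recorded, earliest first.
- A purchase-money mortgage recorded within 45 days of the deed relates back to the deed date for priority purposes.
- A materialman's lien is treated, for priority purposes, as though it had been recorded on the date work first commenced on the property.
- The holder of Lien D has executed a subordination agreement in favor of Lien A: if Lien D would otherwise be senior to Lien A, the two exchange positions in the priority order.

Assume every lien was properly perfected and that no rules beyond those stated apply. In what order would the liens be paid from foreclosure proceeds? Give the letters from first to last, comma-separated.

F, C, G, E, B, A, D

Effective dates: D was recorded within the 45-day window, so its effective date is the deed date June 3, 2020; G relates back to August 20, 2019 (work commenced).
Sorted by effective date: F (March 1, 2019), C (March 31, 2019), G (August 20, 2019), E (March 3, 2020), B (March 23, 2020), D (June 3, 2020), A (June 19, 2020).
D is senior to A before the subordination, so the two trade places.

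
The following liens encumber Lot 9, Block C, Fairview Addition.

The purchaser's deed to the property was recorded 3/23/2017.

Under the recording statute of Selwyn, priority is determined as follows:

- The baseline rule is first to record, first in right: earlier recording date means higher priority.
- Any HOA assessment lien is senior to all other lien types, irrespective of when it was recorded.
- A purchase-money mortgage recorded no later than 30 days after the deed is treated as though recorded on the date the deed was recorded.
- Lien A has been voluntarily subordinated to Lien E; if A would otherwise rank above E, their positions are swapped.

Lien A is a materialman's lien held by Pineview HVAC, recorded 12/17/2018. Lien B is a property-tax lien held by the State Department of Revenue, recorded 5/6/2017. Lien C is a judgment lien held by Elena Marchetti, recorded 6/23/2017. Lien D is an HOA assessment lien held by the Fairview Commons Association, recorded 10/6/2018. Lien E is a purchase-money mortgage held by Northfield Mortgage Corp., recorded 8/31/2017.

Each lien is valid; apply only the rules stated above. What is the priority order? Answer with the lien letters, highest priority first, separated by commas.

D, B, C, E, A

Effective dates after the stated exceptions: E missed the 30-day window (161 days after the deed), so its recording date stands.
D is an HOA assessment lien, so it outranks all other liens regardless of date.
Among the remaining liens, by effective date: B (5/6/2017), C (6/23/2017), E (8/31/2017), A (12/17/2018).
A already ranks below E; the subordination has no effect.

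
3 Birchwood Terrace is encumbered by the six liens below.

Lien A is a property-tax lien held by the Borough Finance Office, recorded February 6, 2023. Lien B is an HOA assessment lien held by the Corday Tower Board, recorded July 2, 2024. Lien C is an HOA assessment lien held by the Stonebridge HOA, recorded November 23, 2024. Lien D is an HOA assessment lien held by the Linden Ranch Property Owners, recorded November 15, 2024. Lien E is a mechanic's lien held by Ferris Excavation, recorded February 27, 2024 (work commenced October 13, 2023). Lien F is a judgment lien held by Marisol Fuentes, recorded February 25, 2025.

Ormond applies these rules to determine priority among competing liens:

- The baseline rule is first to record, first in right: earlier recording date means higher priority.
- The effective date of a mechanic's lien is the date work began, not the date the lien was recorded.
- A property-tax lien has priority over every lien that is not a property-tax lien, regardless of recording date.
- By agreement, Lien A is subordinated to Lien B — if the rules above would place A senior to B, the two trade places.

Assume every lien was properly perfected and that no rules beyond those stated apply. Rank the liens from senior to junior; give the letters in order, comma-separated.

B, E, A, D, C, F

Effective dates after the stated exceptions: E is treated as recorded October 13, 2023, the work-commencement date.
As a property-tax lien, A is senior to every other lien.
Ordering the rest by effective date: E (October 13, 2023), B (July 2, 2024), D (November 15, 2024), C (November 23, 2024), F (February 25, 2025).
A would otherwise be senior to B, so under the subordination agreement A and B exchange positions.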